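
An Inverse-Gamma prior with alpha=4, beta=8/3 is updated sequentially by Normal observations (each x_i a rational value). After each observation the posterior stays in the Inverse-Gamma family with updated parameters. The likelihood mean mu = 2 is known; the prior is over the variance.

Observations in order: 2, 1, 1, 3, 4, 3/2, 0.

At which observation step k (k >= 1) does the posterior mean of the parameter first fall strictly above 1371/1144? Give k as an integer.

obs 1: x=2 → posterior Inverse-Gamma(9/2, 8/3)
obs 2: x=1 → posterior Inverse-Gamma(5, 19/6)
obs 3: x=1 → posterior Inverse-Gamma(11/2, 11/3)
obs 4: x=3 → posterior Inverse-Gamma(6, 25/6)
obs 5: x=4 → posterior Inverse-Gamma(13/2, 37/6)
obs 6: x=3/2 → posterior Inverse-Gamma(7, 151/24)
obs 7: x=0 → posterior Inverse-Gamma(15/2, 199/24)

k = 7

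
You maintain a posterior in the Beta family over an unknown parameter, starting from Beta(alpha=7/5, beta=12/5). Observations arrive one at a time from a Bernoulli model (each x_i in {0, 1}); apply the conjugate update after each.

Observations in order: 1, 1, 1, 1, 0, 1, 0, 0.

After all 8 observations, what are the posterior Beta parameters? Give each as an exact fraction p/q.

alpha=32/5, beta=27/5

obs 1: x=1 → posterior Beta(12/5, 12/5)
obs 2: x=1 → posterior Beta(17/5, 12/5)
obs 3: x=1 → posterior Beta(22/5, 12/5)
obs 4: x=1 → posterior Beta(27/5, 12/5)
obs 5: x=0 → posterior Beta(27/5, 17/5)
obs 6: x=1 → posterior Beta(32/5, 17/5)
obs 7: x=0 → posterior Beta(32/5, 22/5)
obs 8: x=0 → posterior Beta(32/5, 27/5)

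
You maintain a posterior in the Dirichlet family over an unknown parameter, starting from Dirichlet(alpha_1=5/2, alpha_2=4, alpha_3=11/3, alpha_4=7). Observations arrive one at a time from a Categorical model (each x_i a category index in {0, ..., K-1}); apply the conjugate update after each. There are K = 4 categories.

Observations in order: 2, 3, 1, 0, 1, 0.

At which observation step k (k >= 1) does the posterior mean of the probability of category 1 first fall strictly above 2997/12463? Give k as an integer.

k = 3

obs 1: x=2 → posterior Dirichlet(5/2, 4, 14/3, 7)
obs 2: x=3 → posterior Dirichlet(5/2, 4, 14/3, 8)
obs 3: x=1 → posterior Dirichlet(5/2, 5, 14/3, 8)
obs 4: x=0 → posterior Dirichlet(7/2, 5, 14/3, 8)
obs 5: x=1 → posterior Dirichlet(7/2, 6, 14/3, 8)
obs 6: x=0 → posterior Dirichlet(9/2, 6, 14/3, 8)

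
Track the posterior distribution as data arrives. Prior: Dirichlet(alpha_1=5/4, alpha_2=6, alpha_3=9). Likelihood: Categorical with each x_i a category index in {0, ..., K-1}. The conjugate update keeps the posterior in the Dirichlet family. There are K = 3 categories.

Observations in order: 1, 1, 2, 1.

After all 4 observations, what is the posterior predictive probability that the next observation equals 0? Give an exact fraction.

5/81

obs 1: x=1 → posterior Dirichlet(5/4, 7, 9)
obs 2: x=1 → posterior Dirichlet(5/4, 8, 9)
obs 3: x=2 → posterior Dirichlet(5/4, 8, 10)
obs 4: x=1 → posterior Dirichlet(5/4, 9, 10)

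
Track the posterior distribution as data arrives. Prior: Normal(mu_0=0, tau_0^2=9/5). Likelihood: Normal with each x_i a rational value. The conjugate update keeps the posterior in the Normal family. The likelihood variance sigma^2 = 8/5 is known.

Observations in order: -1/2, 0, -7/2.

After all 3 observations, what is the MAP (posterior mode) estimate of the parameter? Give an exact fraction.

obs 1: x=-1/2 → posterior Normal(-9/34, 72/85)
obs 2: x=0 → posterior Normal(-9/52, 36/65)
obs 3: x=-7/2 → posterior Normal(-36/35, 72/175)

-36/35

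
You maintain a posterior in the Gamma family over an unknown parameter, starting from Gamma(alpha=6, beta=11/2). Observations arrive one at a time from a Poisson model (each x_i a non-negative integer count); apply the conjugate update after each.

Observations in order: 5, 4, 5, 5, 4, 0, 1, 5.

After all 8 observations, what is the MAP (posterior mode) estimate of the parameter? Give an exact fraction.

obs 1: x=5 → posterior Gamma(11, 13/2)
obs 2: x=4 → posterior Gamma(15, 15/2)
obs 3: x=5 → posterior Gamma(20, 17/2)
obs 4: x=5 → posterior Gamma(25, 19/2)
obs 5: x=4 → posterior Gamma(29, 21/2)
obs 6: x=0 → posterior Gamma(29, 23/2)
obs 7: x=1 → posterior Gamma(30, 25/2)
obs 8: x=5 → posterior Gamma(35, 27/2)

68/27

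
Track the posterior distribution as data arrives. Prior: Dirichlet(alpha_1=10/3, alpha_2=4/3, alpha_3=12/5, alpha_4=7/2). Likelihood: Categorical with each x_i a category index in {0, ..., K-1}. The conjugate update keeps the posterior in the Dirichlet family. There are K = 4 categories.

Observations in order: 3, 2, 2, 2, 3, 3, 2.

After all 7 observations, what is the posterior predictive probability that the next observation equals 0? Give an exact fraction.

obs 1: x=3 → posterior Dirichlet(10/3, 4/3, 12/5, 9/2)
obs 2: x=2 → posterior Dirichlet(10/3, 4/3, 17/5, 9/2)
obs 3: x=2 → posterior Dirichlet(10/3, 4/3, 22/5, 9/2)
obs 4: x=2 → posterior Dirichlet(10/3, 4/3, 27/5, 9/2)
obs 5: x=3 → posterior Dirichlet(10/3, 4/3, 27/5, 11/2)
obs 6: x=3 → posterior Dirichlet(10/3, 4/3, 27/5, 13/2)
obs 7: x=2 → posterior Dirichlet(10/3, 4/3, 32/5, 13/2)

100/527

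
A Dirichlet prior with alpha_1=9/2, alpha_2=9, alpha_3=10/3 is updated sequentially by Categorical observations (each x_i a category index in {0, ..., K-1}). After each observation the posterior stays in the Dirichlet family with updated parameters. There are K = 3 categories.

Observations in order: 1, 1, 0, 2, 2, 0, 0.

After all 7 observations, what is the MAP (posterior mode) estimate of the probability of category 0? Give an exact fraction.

obs 1: x=1 → posterior Dirichlet(9/2, 10, 10/3)
obs 2: x=1 → posterior Dirichlet(9/2, 11, 10/3)
obs 3: x=0 → posterior Dirichlet(11/2, 11, 10/3)
obs 4: x=2 → posterior Dirichlet(11/2, 11, 13/3)
obs 5: x=2 → posterior Dirichlet(11/2, 11, 16/3)
obs 6: x=0 → posterior Dirichlet(13/2, 11, 16/3)
obs 7: x=0 → posterior Dirichlet(15/2, 11, 16/3)

39/125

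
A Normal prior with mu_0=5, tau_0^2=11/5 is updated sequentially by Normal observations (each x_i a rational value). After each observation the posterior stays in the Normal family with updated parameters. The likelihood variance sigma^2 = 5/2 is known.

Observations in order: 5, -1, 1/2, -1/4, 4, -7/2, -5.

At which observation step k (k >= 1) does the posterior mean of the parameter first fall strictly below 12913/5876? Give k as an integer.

obs 1: x=5 → posterior Normal(5, 55/47)
obs 2: x=-1 → posterior Normal(71/23, 55/69)
obs 3: x=1/2 → posterior Normal(32/13, 55/91)
obs 4: x=-1/4 → posterior Normal(437/226, 55/113)
obs 5: x=4 → posterior Normal(613/270, 11/27)
obs 6: x=-7/2 → posterior Normal(459/314, 55/157)
obs 7: x=-5 → posterior Normal(239/358, 55/179)

k = 4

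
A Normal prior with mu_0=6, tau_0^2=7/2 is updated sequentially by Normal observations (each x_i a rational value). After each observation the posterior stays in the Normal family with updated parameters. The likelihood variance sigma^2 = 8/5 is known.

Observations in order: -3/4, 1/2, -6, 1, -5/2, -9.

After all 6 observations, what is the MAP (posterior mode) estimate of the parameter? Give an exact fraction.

obs 1: x=-3/4 → posterior Normal(93/68, 56/51)
obs 2: x=1/2 → posterior Normal(349/344, 28/43)
obs 3: x=-6 → posterior Normal(-491/484, 56/121)
obs 4: x=1 → posterior Normal(-9/16, 14/39)
obs 5: x=-5/2 → posterior Normal(-701/764, 56/191)
obs 6: x=-9 → posterior Normal(-1961/904, 28/113)

-1961/904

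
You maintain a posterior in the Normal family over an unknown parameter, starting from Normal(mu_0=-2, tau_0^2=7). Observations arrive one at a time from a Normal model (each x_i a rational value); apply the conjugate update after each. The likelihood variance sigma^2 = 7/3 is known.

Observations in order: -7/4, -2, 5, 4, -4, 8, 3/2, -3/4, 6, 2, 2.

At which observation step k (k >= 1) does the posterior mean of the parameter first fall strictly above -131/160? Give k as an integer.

obs 1: x=-7/4 → posterior Normal(-29/16, 7/4)
obs 2: x=-2 → posterior Normal(-53/28, 1)
obs 3: x=5 → posterior Normal(7/40, 7/10)
obs 4: x=4 → posterior Normal(55/52, 7/13)
obs 5: x=-4 → posterior Normal(7/64, 7/16)
obs 6: x=8 → posterior Normal(103/76, 7/19)
obs 7: x=3/2 → posterior Normal(11/8, 7/22)
obs 8: x=-3/4 → posterior Normal(28/25, 7/25)
obs 9: x=6 → posterior Normal(23/14, 1/4)
obs 10: x=2 → posterior Normal(52/31, 7/31)
obs 11: x=2 → posterior Normal(29/17, 7/34)

k = 3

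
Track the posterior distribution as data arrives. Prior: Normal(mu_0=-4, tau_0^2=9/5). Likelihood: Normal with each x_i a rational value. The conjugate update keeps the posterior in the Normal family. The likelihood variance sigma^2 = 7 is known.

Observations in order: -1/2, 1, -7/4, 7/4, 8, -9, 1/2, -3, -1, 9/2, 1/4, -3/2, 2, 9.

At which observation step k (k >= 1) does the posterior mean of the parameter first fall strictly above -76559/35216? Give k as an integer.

obs 1: x=-1/2 → posterior Normal(-289/88, 63/44)
obs 2: x=1 → posterior Normal(-271/106, 63/53)
obs 3: x=-7/4 → posterior Normal(-605/248, 63/62)
obs 4: x=7/4 → posterior Normal(-271/142, 63/71)
obs 5: x=8 → posterior Normal(-127/160, 63/80)
obs 6: x=-9 → posterior Normal(-289/178, 63/89)
obs 7: x=1/2 → posterior Normal(-10/7, 9/14)
obs 8: x=-3 → posterior Normal(-167/107, 63/107)
obs 9: x=-1 → posterior Normal(-44/29, 63/116)
obs 10: x=9/2 → posterior Normal(-271/250, 63/125)
obs 11: x=1/4 → posterior Normal(-533/536, 63/134)
obs 12: x=-3/2 → posterior Normal(-587/572, 63/143)
obs 13: x=2 → posterior Normal(-515/608, 63/152)
obs 14: x=9 → posterior Normal(-191/644, 9/23)

k = 4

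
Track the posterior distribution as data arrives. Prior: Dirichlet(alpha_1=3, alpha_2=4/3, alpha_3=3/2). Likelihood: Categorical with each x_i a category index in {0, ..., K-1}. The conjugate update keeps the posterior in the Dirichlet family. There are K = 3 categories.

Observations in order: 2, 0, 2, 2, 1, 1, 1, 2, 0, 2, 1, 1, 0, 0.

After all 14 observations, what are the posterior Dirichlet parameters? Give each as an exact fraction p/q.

alpha_1=7, alpha_2=19/3, alpha_3=13/2

obs 1: x=2 → posterior Dirichlet(3, 4/3, 5/2)
obs 2: x=0 → posterior Dirichlet(4, 4/3, 5/2)
obs 3: x=2 → posterior Dirichlet(4, 4/3, 7/2)
obs 4: x=2 → posterior Dirichlet(4, 4/3, 9/2)
obs 5: x=1 → posterior Dirichlet(4, 7/3, 9/2)
obs 6: x=1 → posterior Dirichlet(4, 10/3, 9/2)
obs 7: x=1 → posterior Dirichlet(4, 13/3, 9/2)
obs 8: x=2 → posterior Dirichlet(4, 13/3, 11/2)
obs 9: x=0 → posterior Dirichlet(5, 13/3, 11/2)
obs 10: x=2 → posterior Dirichlet(5, 13/3, 13/2)
obs 11: x=1 → posterior Dirichlet(5, 16/3, 13/2)
obs 12: x=1 → posterior Dirichlet(5, 19/3, 13/2)
obs 13: x=0 → posterior Dirichlet(6, 19/3, 13/2)
obs 14: x=0 → posterior Dirichlet(7, 19/3, 13/2)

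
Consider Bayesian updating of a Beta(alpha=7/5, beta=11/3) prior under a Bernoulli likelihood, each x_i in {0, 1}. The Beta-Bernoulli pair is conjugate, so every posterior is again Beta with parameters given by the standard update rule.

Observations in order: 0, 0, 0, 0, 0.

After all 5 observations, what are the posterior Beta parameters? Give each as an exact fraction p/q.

alpha=7/5, beta=26/3

obs 1: x=0 → posterior Beta(7/5, 14/3)
obs 2: x=0 → posterior Beta(7/5, 17/3)
obs 3: x=0 → posterior Beta(7/5, 20/3)
obs 4: x=0 → posterior Beta(7/5, 23/3)
obs 5: x=0 → posterior Beta(7/5, 26/3)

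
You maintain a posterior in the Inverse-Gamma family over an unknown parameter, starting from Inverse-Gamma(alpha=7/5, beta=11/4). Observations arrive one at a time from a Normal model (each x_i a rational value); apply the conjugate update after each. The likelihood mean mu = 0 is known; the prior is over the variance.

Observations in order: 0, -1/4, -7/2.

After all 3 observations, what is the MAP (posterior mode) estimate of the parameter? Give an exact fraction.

obs 1: x=0 → posterior Inverse-Gamma(19/10, 11/4)
obs 2: x=-1/4 → posterior Inverse-Gamma(12/5, 89/32)
obs 3: x=-7/2 → posterior Inverse-Gamma(29/10, 285/32)

475/208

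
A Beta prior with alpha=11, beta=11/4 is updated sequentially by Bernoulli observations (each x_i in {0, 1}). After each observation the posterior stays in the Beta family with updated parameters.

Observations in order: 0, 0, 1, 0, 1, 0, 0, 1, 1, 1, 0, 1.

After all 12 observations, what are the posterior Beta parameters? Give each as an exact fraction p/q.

obs 1: x=0 → posterior Beta(11, 15/4)
obs 2: x=0 → posterior Beta(11, 19/4)
obs 3: x=1 → posterior Beta(12, 19/4)
obs 4: x=0 → posterior Beta(12, 23/4)
obs 5: x=1 → posterior Beta(13, 23/4)
obs 6: x=0 → posterior Beta(13, 27/4)
obs 7: x=0 → posterior Beta(13, 31/4)
obs 8: x=1 → posterior Beta(14, 31/4)
obs 9: x=1 → posterior Beta(15, 31/4)
obs 10: x=1 → posterior Beta(16, 31/4)
obs 11: x=0 → posterior Beta(16, 35/4)
obs 12: x=1 → posterior Beta(17, 35/4)

alpha=17, beta=35/4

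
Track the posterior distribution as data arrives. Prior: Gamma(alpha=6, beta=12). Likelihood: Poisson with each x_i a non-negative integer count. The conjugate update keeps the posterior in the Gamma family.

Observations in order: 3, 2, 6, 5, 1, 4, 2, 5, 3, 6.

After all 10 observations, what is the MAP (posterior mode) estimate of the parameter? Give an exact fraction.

21/11

obs 1: x=3 → posterior Gamma(9, 13)
obs 2: x=2 → posterior Gamma(11, 14)
obs 3: x=6 → posterior Gamma(17, 15)
obs 4: x=5 → posterior Gamma(22, 16)
obs 5: x=1 → posterior Gamma(23, 17)
obs 6: x=4 → posterior Gamma(27, 18)
obs 7: x=2 → posterior Gamma(29, 19)
obs 8: x=5 → posterior Gamma(34, 20)
obs 9: x=3 → posterior Gamma(37, 21)
obs 10: x=6 → posterior Gamma(43, 22)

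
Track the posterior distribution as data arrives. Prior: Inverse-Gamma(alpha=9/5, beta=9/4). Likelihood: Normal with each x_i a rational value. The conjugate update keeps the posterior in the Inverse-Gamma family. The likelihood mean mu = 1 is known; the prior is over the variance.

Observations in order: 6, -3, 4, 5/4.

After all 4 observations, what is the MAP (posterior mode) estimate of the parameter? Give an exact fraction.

1455/256

obs 1: x=6 → posterior Inverse-Gamma(23/10, 59/4)
obs 2: x=-3 → posterior Inverse-Gamma(14/5, 91/4)
obs 3: x=4 → posterior Inverse-Gamma(33/10, 109/4)
obs 4: x=5/4 → posterior Inverse-Gamma(19/5, 873/32)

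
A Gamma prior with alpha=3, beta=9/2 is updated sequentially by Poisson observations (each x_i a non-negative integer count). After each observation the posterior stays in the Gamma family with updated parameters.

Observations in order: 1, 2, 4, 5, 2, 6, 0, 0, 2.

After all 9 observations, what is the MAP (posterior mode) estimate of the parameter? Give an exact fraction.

obs 1: x=1 → posterior Gamma(4, 11/2)
obs 2: x=2 → posterior Gamma(6, 13/2)
obs 3: x=4 → posterior Gamma(10, 15/2)
obs 4: x=5 → posterior Gamma(15, 17/2)
obs 5: x=2 → posterior Gamma(17, 19/2)
obs 6: x=6 → posterior Gamma(23, 21/2)
obs 7: x=0 → posterior Gamma(23, 23/2)
obs 8: x=0 → posterior Gamma(23, 25/2)
obs 9: x=2 → posterior Gamma(25, 27/2)

16/9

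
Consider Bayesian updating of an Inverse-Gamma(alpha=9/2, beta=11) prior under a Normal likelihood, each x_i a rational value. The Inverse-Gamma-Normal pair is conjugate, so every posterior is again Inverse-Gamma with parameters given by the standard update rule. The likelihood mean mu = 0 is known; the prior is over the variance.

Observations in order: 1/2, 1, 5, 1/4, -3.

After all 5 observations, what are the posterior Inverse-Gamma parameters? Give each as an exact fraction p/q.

obs 1: x=1/2 → posterior Inverse-Gamma(5, 89/8)
obs 2: x=1 → posterior Inverse-Gamma(11/2, 93/8)
obs 3: x=5 → posterior Inverse-Gamma(6, 193/8)
obs 4: x=1/4 → posterior Inverse-Gamma(13/2, 773/32)
obs 5: x=-3 → posterior Inverse-Gamma(7, 917/32)

alpha=7, beta=917/32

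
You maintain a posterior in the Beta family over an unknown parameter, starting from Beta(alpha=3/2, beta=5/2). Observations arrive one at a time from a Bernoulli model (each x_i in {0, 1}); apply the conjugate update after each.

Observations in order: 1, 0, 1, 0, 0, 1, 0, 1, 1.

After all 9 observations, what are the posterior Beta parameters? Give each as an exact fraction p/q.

alpha=13/2, beta=13/2

obs 1: x=1 → posterior Beta(5/2, 5/2)
obs 2: x=0 → posterior Beta(5/2, 7/2)
obs 3: x=1 → posterior Beta(7/2, 7/2)
obs 4: x=0 → posterior Beta(7/2, 9/2)
obs 5: x=0 → posterior Beta(7/2, 11/2)
obs 6: x=1 → posterior Beta(9/2, 11/2)
obs 7: x=0 → posterior Beta(9/2, 13/2)
obs 8: x=1 → posterior Beta(11/2, 13/2)
obs 9: x=1 → posterior Beta(13/2, 13/2)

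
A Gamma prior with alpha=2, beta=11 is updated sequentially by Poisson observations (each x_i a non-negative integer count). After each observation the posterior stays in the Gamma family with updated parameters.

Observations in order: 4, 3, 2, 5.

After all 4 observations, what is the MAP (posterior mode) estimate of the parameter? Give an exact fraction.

obs 1: x=4 → posterior Gamma(6, 12)
obs 2: x=3 → posterior Gamma(9, 13)
obs 3: x=2 → posterior Gamma(11, 14)
obs 4: x=5 → posterior Gamma(16, 15)

1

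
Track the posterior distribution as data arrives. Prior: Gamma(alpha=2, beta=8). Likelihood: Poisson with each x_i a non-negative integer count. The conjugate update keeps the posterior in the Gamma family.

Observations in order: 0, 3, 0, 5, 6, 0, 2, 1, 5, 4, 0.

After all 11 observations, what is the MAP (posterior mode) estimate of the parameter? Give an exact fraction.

obs 1: x=0 → posterior Gamma(2, 9)
obs 2: x=3 → posterior Gamma(5, 10)
obs 3: x=0 → posterior Gamma(5, 11)
obs 4: x=5 → posterior Gamma(10, 12)
obs 5: x=6 → posterior Gamma(16, 13)
obs 6: x=0 → posterior Gamma(16, 14)
obs 7: x=2 → posterior Gamma(18, 15)
obs 8: x=1 → posterior Gamma(19, 16)
obs 9: x=5 → posterior Gamma(24, 17)
obs 10: x=4 → posterior Gamma(28, 18)
obs 11: x=0 → posterior Gamma(28, 19)

27/19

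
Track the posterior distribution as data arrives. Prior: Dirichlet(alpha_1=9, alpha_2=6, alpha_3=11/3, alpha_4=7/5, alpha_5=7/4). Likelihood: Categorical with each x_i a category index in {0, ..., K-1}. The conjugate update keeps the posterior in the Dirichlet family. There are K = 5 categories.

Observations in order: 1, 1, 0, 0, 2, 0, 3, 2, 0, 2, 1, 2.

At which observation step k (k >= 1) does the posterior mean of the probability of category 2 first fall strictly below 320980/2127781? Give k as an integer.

k = 3

obs 1: x=1 → posterior Dirichlet(9, 7, 11/3, 7/5, 7/4)
obs 2: x=1 → posterior Dirichlet(9, 8, 11/3, 7/5, 7/4)
obs 3: x=0 → posterior Dirichlet(10, 8, 11/3, 7/5, 7/4)
obs 4: x=0 → posterior Dirichlet(11, 8, 11/3, 7/5, 7/4)
obs 5: x=2 → posterior Dirichlet(11, 8, 14/3, 7/5, 7/4)
obs 6: x=0 → posterior Dirichlet(12, 8, 14/3, 7/5, 7/4)
obs 7: x=3 → posterior Dirichlet(12, 8, 14/3, 12/5, 7/4)
obs 8: x=2 → posterior Dirichlet(12, 8, 17/3, 12/5, 7/4)
obs 9: x=0 → posterior Dirichlet(13, 8, 17/3, 12/5, 7/4)
obs 10: x=2 → posterior Dirichlet(13, 8, 20/3, 12/5, 7/4)
obs 11: x=1 → posterior Dirichlet(13, 9, 20/3, 12/5, 7/4)
obs 12: x=2 → posterior Dirichlet(13, 9, 23/3, 12/5, 7/4)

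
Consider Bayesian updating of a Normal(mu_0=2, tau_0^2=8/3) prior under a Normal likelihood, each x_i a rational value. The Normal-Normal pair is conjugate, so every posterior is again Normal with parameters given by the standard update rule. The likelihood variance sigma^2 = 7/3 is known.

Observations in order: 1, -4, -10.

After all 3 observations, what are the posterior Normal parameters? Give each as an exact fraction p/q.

obs 1: x=1 → posterior Normal(22/15, 56/45)
obs 2: x=-4 → posterior Normal(-10/23, 56/69)
obs 3: x=-10 → posterior Normal(-90/31, 56/93)

mu_0=-90/31, tau_0^2=56/93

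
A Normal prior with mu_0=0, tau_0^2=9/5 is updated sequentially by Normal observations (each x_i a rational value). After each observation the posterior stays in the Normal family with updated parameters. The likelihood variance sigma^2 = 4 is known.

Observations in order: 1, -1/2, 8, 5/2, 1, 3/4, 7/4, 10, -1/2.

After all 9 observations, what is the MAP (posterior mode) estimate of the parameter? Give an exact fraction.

obs 1: x=1 → posterior Normal(9/29, 36/29)
obs 2: x=-1/2 → posterior Normal(9/76, 18/19)
obs 3: x=8 → posterior Normal(153/94, 36/47)
obs 4: x=5/2 → posterior Normal(99/56, 9/14)
obs 5: x=1 → posterior Normal(108/65, 36/65)
obs 6: x=3/4 → posterior Normal(459/296, 18/37)
obs 7: x=7/4 → posterior Normal(261/166, 36/83)
obs 8: x=10 → posterior Normal(441/184, 9/23)
obs 9: x=-1/2 → posterior Normal(216/101, 36/101)

216/101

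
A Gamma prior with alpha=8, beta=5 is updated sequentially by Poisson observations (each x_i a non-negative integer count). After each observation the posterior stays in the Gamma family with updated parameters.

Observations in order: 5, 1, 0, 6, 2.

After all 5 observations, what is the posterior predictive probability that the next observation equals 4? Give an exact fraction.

obs 1: x=5 → posterior Gamma(13, 6)
obs 2: x=1 → posterior Gamma(14, 7)
obs 3: x=0 → posterior Gamma(14, 8)
obs 4: x=6 → posterior Gamma(20, 9)
obs 5: x=2 → posterior Gamma(22, 10)

11500000000000000000000000/108347059433883722041830251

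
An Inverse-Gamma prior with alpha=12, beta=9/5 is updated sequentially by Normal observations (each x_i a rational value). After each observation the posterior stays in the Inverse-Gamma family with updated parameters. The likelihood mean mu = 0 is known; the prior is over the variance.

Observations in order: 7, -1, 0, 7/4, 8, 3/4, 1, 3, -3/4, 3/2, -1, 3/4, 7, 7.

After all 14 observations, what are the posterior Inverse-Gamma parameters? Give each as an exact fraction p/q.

obs 1: x=7 → posterior Inverse-Gamma(25/2, 263/10)
obs 2: x=-1 → posterior Inverse-Gamma(13, 134/5)
obs 3: x=0 → posterior Inverse-Gamma(27/2, 134/5)
obs 4: x=7/4 → posterior Inverse-Gamma(14, 4533/160)
obs 5: x=8 → posterior Inverse-Gamma(29/2, 9653/160)
obs 6: x=3/4 → posterior Inverse-Gamma(15, 4849/80)
obs 7: x=1 → posterior Inverse-Gamma(31/2, 4889/80)
obs 8: x=3 → posterior Inverse-Gamma(16, 5249/80)
obs 9: x=-3/4 → posterior Inverse-Gamma(33/2, 10543/160)
obs 10: x=3/2 → posterior Inverse-Gamma(17, 10723/160)
obs 11: x=-1 → posterior Inverse-Gamma(35/2, 10803/160)
obs 12: x=3/4 → posterior Inverse-Gamma(18, 339/5)
obs 13: x=7 → posterior Inverse-Gamma(37/2, 923/10)
obs 14: x=7 → posterior Inverse-Gamma(19, 584/5)

alpha=19, beta=584/5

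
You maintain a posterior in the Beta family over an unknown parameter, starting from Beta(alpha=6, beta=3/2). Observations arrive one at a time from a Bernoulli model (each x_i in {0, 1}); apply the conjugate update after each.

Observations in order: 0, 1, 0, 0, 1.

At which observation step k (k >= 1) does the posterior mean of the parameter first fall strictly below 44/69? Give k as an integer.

k = 4

obs 1: x=0 → posterior Beta(6, 5/2)
obs 2: x=1 → posterior Beta(7, 5/2)
obs 3: x=0 → posterior Beta(7, 7/2)
obs 4: x=0 → posterior Beta(7, 9/2)
obs 5: x=1 → posterior Beta(8, 9/2)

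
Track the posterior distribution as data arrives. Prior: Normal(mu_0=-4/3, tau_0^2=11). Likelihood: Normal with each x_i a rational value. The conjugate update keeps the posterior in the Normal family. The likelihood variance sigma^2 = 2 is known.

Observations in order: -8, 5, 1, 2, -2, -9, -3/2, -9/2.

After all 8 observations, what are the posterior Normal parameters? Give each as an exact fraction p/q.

mu_0=-569/270, tau_0^2=11/45

obs 1: x=-8 → posterior Normal(-272/39, 22/13)
obs 2: x=5 → posterior Normal(-107/72, 11/12)
obs 3: x=1 → posterior Normal(-74/105, 22/35)
obs 4: x=2 → posterior Normal(-4/69, 11/23)
obs 5: x=-2 → posterior Normal(-74/171, 22/57)
obs 6: x=-9 → posterior Normal(-371/204, 11/34)
obs 7: x=-3/2 → posterior Normal(-841/474, 22/79)
obs 8: x=-9/2 → posterior Normal(-569/270, 11/45)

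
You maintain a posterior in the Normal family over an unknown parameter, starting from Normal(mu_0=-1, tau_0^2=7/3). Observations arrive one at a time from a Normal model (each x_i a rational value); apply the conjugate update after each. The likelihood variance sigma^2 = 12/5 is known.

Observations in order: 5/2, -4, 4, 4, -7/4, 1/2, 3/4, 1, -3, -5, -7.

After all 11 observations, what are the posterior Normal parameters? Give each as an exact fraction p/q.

mu_0=-316/421, tau_0^2=84/421

obs 1: x=5/2 → posterior Normal(103/142, 84/71)
obs 2: x=-4 → posterior Normal(-177/212, 42/53)
obs 3: x=4 → posterior Normal(103/282, 28/47)
obs 4: x=4 → posterior Normal(383/352, 21/44)
obs 5: x=-7/4 → posterior Normal(521/844, 84/211)
obs 6: x=1/2 → posterior Normal(197/328, 14/41)
obs 7: x=3/4 → posterior Normal(174/281, 84/281)
obs 8: x=1 → posterior Normal(209/316, 21/79)
obs 9: x=-3 → posterior Normal(8/27, 28/117)
obs 10: x=-5 → posterior Normal(-71/386, 42/193)
obs 11: x=-7 → posterior Normal(-316/421, 84/421)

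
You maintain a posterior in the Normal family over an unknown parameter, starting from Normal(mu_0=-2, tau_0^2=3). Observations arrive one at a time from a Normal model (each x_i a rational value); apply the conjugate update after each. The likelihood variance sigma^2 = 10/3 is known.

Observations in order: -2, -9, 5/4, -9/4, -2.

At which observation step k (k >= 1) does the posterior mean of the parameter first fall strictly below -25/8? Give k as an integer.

obs 1: x=-2 → posterior Normal(-2, 30/19)
obs 2: x=-9 → posterior Normal(-17/4, 15/14)
obs 3: x=5/4 → posterior Normal(-431/148, 30/37)
obs 4: x=-9/4 → posterior Normal(-64/23, 15/23)
obs 5: x=-2 → posterior Normal(-146/55, 6/11)

k = 2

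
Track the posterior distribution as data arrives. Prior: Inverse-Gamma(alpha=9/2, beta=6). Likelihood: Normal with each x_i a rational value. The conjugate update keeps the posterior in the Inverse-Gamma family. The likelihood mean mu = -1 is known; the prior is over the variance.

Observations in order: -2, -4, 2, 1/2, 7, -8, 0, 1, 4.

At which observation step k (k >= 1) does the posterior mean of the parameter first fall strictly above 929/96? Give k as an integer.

k = 6

obs 1: x=-2 → posterior Inverse-Gamma(5, 13/2)
obs 2: x=-4 → posterior Inverse-Gamma(11/2, 11)
obs 3: x=2 → posterior Inverse-Gamma(6, 31/2)
obs 4: x=1/2 → posterior Inverse-Gamma(13/2, 133/8)
obs 5: x=7 → posterior Inverse-Gamma(7, 389/8)
obs 6: x=-8 → posterior Inverse-Gamma(15/2, 585/8)
obs 7: x=0 → posterior Inverse-Gamma(8, 589/8)
obs 8: x=1 → posterior Inverse-Gamma(17/2, 605/8)
obs 9: x=4 → posterior Inverse-Gamma(9, 705/8)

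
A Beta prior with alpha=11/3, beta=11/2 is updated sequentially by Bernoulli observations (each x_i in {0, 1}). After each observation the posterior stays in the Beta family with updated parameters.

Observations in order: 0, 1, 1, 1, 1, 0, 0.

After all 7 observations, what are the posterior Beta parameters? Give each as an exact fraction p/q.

obs 1: x=0 → posterior Beta(11/3, 13/2)
obs 2: x=1 → posterior Beta(14/3, 13/2)
obs 3: x=1 → posterior Beta(17/3, 13/2)
obs 4: x=1 → posterior Beta(20/3, 13/2)
obs 5: x=1 → posterior Beta(23/3, 13/2)
obs 6: x=0 → posterior Beta(23/3, 15/2)
obs 7: x=0 → posterior Beta(23/3, 17/2)

alpha=23/3, beta=17/2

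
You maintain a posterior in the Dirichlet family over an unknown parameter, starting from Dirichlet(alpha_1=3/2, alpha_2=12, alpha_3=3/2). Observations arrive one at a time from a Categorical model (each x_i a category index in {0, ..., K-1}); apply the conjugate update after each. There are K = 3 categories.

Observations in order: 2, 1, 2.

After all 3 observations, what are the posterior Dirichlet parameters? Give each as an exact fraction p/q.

alpha_1=3/2, alpha_2=13, alpha_3=7/2

obs 1: x=2 → posterior Dirichlet(3/2, 12, 5/2)
obs 2: x=1 → posterior Dirichlet(3/2, 13, 5/2)
obs 3: x=2 → posterior Dirichlet(3/2, 13, 7/2)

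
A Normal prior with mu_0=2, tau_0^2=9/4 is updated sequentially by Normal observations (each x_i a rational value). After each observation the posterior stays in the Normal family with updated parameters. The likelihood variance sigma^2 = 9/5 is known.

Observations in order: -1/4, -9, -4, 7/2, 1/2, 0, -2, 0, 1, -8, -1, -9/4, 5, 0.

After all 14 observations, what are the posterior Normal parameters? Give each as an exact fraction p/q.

mu_0=-149/148, tau_0^2=9/74

obs 1: x=-1/4 → posterior Normal(3/4, 1)
obs 2: x=-9 → posterior Normal(-153/56, 9/14)
obs 3: x=-4 → posterior Normal(-233/76, 9/19)
obs 4: x=7/2 → posterior Normal(-163/96, 3/8)
obs 5: x=1/2 → posterior Normal(-153/116, 9/29)
obs 6: x=0 → posterior Normal(-9/8, 9/34)
obs 7: x=-2 → posterior Normal(-193/156, 3/13)
obs 8: x=0 → posterior Normal(-193/176, 9/44)
obs 9: x=1 → posterior Normal(-173/196, 9/49)
obs 10: x=-8 → posterior Normal(-37/24, 1/6)
obs 11: x=-1 → posterior Normal(-353/236, 9/59)
obs 12: x=-9/4 → posterior Normal(-199/128, 9/64)
obs 13: x=5 → posterior Normal(-149/138, 3/23)
obs 14: x=0 → posterior Normal(-149/148, 9/74)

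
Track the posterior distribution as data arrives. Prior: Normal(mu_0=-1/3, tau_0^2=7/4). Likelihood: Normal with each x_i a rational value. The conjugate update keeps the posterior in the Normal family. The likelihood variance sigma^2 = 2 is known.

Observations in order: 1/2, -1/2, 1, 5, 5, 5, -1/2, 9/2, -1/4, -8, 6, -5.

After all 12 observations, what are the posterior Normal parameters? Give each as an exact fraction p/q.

mu_0=1039/1104, tau_0^2=7/46

obs 1: x=1/2 → posterior Normal(1/18, 14/15)
obs 2: x=-1/2 → posterior Normal(-4/33, 7/11)
obs 3: x=1 → posterior Normal(13/87, 14/29)
obs 4: x=5 → posterior Normal(59/54, 7/18)
obs 5: x=5 → posterior Normal(223/129, 14/43)
obs 6: x=5 → posterior Normal(164/75, 7/25)
obs 7: x=-1/2 → posterior Normal(635/342, 14/57)
obs 8: x=9/2 → posterior Normal(103/48, 7/32)
obs 9: x=-1/4 → posterior Normal(1627/852, 14/71)
obs 10: x=-8 → posterior Normal(955/936, 7/39)
obs 11: x=6 → posterior Normal(1459/1020, 14/85)
obs 12: x=-5 → posterior Normal(1039/1104, 7/46)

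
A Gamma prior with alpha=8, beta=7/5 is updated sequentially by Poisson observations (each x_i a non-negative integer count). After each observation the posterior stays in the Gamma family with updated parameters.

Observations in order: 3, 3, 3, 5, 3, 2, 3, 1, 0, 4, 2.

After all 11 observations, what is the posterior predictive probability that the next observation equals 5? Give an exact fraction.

4875903062196908792864934125258812777504783768761675821132755793398988800000/49561188616996901345349189252156955439051753759670367683995836545268981893289

obs 1: x=3 → posterior Gamma(11, 12/5)
obs 2: x=3 → posterior Gamma(14, 17/5)
obs 3: x=3 → posterior Gamma(17, 22/5)
obs 4: x=5 → posterior Gamma(22, 27/5)
obs 5: x=3 → posterior Gamma(25, 32/5)
obs 6: x=2 → posterior Gamma(27, 37/5)
obs 7: x=3 → posterior Gamma(30, 42/5)
obs 8: x=1 → posterior Gamma(31, 47/5)
obs 9: x=0 → posterior Gamma(31, 52/5)
obs 10: x=4 → posterior Gamma(35, 57/5)
obs 11: x=2 → posterior Gamma(37, 62/5)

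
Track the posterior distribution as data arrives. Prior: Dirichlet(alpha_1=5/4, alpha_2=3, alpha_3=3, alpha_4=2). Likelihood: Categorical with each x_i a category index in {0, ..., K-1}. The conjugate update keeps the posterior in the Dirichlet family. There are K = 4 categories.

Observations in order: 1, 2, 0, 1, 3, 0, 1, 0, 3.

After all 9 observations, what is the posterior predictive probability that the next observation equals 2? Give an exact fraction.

16/73

obs 1: x=1 → posterior Dirichlet(5/4, 4, 3, 2)
obs 2: x=2 → posterior Dirichlet(5/4, 4, 4, 2)
obs 3: x=0 → posterior Dirichlet(9/4, 4, 4, 2)
obs 4: x=1 → posterior Dirichlet(9/4, 5, 4, 2)
obs 5: x=3 → posterior Dirichlet(9/4, 5, 4, 3)
obs 6: x=0 → posterior Dirichlet(13/4, 5, 4, 3)
obs 7: x=1 → posterior Dirichlet(13/4, 6, 4, 3)
obs 8: x=0 → posterior Dirichlet(17/4, 6, 4, 3)
obs 9: x=3 → posterior Dirichlet(17/4, 6, 4, 4)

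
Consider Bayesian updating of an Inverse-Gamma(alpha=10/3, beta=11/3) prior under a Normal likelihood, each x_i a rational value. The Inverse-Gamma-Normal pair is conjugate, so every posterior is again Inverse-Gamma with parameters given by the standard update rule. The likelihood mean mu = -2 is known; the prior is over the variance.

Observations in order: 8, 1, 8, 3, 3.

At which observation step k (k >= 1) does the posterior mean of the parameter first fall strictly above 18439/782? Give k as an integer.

obs 1: x=8 → posterior Inverse-Gamma(23/6, 161/3)
obs 2: x=1 → posterior Inverse-Gamma(13/3, 349/6)
obs 3: x=8 → posterior Inverse-Gamma(29/6, 649/6)
obs 4: x=3 → posterior Inverse-Gamma(16/3, 362/3)
obs 5: x=3 → posterior Inverse-Gamma(35/6, 799/6)

k = 3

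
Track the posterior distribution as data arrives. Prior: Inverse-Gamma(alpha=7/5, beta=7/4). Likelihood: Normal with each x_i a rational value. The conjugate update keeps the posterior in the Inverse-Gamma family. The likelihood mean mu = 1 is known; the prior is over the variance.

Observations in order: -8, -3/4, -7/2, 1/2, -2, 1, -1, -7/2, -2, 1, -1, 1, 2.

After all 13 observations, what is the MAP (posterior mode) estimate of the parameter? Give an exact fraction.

12425/1424

obs 1: x=-8 → posterior Inverse-Gamma(19/10, 169/4)
obs 2: x=-3/4 → posterior Inverse-Gamma(12/5, 1401/32)
obs 3: x=-7/2 → posterior Inverse-Gamma(29/10, 1725/32)
obs 4: x=1/2 → posterior Inverse-Gamma(17/5, 1729/32)
obs 5: x=-2 → posterior Inverse-Gamma(39/10, 1873/32)
obs 6: x=1 → posterior Inverse-Gamma(22/5, 1873/32)
obs 7: x=-1 → posterior Inverse-Gamma(49/10, 1937/32)
obs 8: x=-7/2 → posterior Inverse-Gamma(27/5, 2261/32)
obs 9: x=-2 → posterior Inverse-Gamma(59/10, 2405/32)
obs 10: x=1 → posterior Inverse-Gamma(32/5, 2405/32)
obs 11: x=-1 → posterior Inverse-Gamma(69/10, 2469/32)
obs 12: x=1 → posterior Inverse-Gamma(37/5, 2469/32)
obs 13: x=2 → posterior Inverse-Gamma(79/10, 2485/32)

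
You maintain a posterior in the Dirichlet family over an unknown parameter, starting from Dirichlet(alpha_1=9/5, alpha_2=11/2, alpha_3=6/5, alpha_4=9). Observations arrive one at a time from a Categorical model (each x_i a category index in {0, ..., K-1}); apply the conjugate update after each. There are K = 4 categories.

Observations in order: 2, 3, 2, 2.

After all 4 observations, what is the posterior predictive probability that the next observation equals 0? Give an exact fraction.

obs 1: x=2 → posterior Dirichlet(9/5, 11/2, 11/5, 9)
obs 2: x=3 → posterior Dirichlet(9/5, 11/2, 11/5, 10)
obs 3: x=2 → posterior Dirichlet(9/5, 11/2, 16/5, 10)
obs 4: x=2 → posterior Dirichlet(9/5, 11/2, 21/5, 10)

18/215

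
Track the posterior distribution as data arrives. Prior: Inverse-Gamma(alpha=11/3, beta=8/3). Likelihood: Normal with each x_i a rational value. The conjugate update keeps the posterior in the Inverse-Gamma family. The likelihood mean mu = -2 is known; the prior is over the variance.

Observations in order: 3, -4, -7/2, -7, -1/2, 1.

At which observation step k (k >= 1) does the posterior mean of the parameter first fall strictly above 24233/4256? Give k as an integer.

obs 1: x=3 → posterior Inverse-Gamma(25/6, 91/6)
obs 2: x=-4 → posterior Inverse-Gamma(14/3, 103/6)
obs 3: x=-7/2 → posterior Inverse-Gamma(31/6, 439/24)
obs 4: x=-7 → posterior Inverse-Gamma(17/3, 739/24)
obs 5: x=-1/2 → posterior Inverse-Gamma(37/6, 383/12)
obs 6: x=1 → posterior Inverse-Gamma(20/3, 437/12)

k = 4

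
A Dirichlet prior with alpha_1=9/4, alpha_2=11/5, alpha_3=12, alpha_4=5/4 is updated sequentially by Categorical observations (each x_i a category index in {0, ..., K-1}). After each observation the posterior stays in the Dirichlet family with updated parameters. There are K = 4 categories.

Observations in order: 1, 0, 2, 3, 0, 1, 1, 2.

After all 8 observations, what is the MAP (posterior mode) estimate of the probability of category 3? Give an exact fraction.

obs 1: x=1 → posterior Dirichlet(9/4, 16/5, 12, 5/4)
obs 2: x=0 → posterior Dirichlet(13/4, 16/5, 12, 5/4)
obs 3: x=2 → posterior Dirichlet(13/4, 16/5, 13, 5/4)
obs 4: x=3 → posterior Dirichlet(13/4, 16/5, 13, 9/4)
obs 5: x=0 → posterior Dirichlet(17/4, 16/5, 13, 9/4)
obs 6: x=1 → posterior Dirichlet(17/4, 21/5, 13, 9/4)
obs 7: x=1 → posterior Dirichlet(17/4, 26/5, 13, 9/4)
obs 8: x=2 → posterior Dirichlet(17/4, 26/5, 14, 9/4)

25/434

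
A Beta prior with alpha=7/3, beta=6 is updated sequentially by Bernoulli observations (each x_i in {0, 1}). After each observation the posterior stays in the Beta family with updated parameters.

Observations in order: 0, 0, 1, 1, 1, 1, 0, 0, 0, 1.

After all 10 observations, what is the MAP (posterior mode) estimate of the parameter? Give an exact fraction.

19/49

obs 1: x=0 → posterior Beta(7/3, 7)
obs 2: x=0 → posterior Beta(7/3, 8)
obs 3: x=1 → posterior Beta(10/3, 8)
obs 4: x=1 → posterior Beta(13/3, 8)
obs 5: x=1 → posterior Beta(16/3, 8)
obs 6: x=1 → posterior Beta(19/3, 8)
obs 7: x=0 → posterior Beta(19/3, 9)
obs 8: x=0 → posterior Beta(19/3, 10)
obs 9: x=0 → posterior Beta(19/3, 11)
obs 10: x=1 → posterior Beta(22/3, 11)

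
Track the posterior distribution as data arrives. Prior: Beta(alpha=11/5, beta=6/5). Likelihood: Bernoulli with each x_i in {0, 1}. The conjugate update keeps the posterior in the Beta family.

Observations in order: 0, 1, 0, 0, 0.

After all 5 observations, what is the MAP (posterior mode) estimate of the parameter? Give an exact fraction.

11/32

obs 1: x=0 → posterior Beta(11/5, 11/5)
obs 2: x=1 → posterior Beta(16/5, 11/5)
obs 3: x=0 → posterior Beta(16/5, 16/5)
obs 4: x=0 → posterior Beta(16/5, 21/5)
obs 5: x=0 → posterior Beta(16/5, 26/5)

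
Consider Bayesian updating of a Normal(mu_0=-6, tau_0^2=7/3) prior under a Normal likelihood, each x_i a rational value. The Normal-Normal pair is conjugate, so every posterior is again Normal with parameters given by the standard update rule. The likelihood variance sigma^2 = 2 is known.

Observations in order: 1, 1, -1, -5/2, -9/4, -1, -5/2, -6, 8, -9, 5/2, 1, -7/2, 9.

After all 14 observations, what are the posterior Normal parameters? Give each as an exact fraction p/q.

obs 1: x=1 → posterior Normal(-29/13, 14/13)
obs 2: x=1 → posterior Normal(-11/10, 7/10)
obs 3: x=-1 → posterior Normal(-29/27, 14/27)
obs 4: x=-5/2 → posterior Normal(-93/68, 7/17)
obs 5: x=-9/4 → posterior Normal(-249/164, 14/41)
obs 6: x=-1 → posterior Normal(-277/192, 7/24)
obs 7: x=-5/2 → posterior Normal(-347/220, 14/55)
obs 8: x=-6 → posterior Normal(-515/248, 7/31)
obs 9: x=8 → posterior Normal(-97/92, 14/69)
obs 10: x=-9 → posterior Normal(-543/304, 7/38)
obs 11: x=5/2 → posterior Normal(-473/332, 14/83)
obs 12: x=1 → posterior Normal(-89/72, 7/45)
obs 13: x=-7/2 → posterior Normal(-543/388, 14/97)
obs 14: x=9 → posterior Normal(-291/416, 7/52)

mu_0=-291/416, tau_0^2=7/52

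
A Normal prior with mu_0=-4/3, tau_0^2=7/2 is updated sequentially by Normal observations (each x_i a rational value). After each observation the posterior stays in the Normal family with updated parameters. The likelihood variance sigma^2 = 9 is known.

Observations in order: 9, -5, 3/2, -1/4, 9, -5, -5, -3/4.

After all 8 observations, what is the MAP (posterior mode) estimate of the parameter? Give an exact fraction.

obs 1: x=9 → posterior Normal(39/25, 63/25)
obs 2: x=-5 → posterior Normal(1/8, 63/32)
obs 3: x=3/2 → posterior Normal(29/78, 21/13)
obs 4: x=-1/4 → posterior Normal(51/184, 63/46)
obs 5: x=9 → posterior Normal(303/212, 63/53)
obs 6: x=-5 → posterior Normal(163/240, 21/20)
obs 7: x=-5 → posterior Normal(23/268, 63/67)
obs 8: x=-3/4 → posterior Normal(1/148, 63/74)

1/148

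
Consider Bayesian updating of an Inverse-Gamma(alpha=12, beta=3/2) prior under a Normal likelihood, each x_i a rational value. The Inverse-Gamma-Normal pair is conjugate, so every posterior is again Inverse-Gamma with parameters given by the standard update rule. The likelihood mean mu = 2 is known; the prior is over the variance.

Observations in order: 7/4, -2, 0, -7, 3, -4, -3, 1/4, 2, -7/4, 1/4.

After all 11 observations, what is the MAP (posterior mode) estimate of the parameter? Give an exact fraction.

745/148

obs 1: x=7/4 → posterior Inverse-Gamma(25/2, 49/32)
obs 2: x=-2 → posterior Inverse-Gamma(13, 305/32)
obs 3: x=0 → posterior Inverse-Gamma(27/2, 369/32)
obs 4: x=-7 → posterior Inverse-Gamma(14, 1665/32)
obs 5: x=3 → posterior Inverse-Gamma(29/2, 1681/32)
obs 6: x=-4 → posterior Inverse-Gamma(15, 2257/32)
obs 7: x=-3 → posterior Inverse-Gamma(31/2, 2657/32)
obs 8: x=1/4 → posterior Inverse-Gamma(16, 1353/16)
obs 9: x=2 → posterior Inverse-Gamma(33/2, 1353/16)
obs 10: x=-7/4 → posterior Inverse-Gamma(17, 2931/32)
obs 11: x=1/4 → posterior Inverse-Gamma(35/2, 745/8)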